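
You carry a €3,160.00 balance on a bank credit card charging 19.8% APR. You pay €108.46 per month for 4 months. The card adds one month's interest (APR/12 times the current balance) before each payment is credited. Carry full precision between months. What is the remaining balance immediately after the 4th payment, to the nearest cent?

€2,929.08

Monthly rate r = 19.8%/12 = 1.65% = 0.0165.
Each month: B ← B·(1+r) − €108.46.
Month 1: interest €52.14; balance after payment €3,103.68.
Month 2: interest €51.21; balance after payment €3,046.43.
Month 3: interest €50.27; balance after payment €2,988.24.
Month 4: interest €49.31; balance after payment €2,929.08.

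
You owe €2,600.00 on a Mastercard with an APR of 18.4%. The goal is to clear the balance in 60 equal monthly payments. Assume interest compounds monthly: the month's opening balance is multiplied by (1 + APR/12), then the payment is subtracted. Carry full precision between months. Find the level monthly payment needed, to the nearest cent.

€66.59

Monthly rate r = 18.4%/12 = 1.53333% = 0.0153333.
Level-payment amortization: P = B₀·r / (1 − (1+r)^(−n)) = 2600.00·0.0153333 / (1 − 1.01533^(−60)).
Denominator 1 − (1+r)^(−60) = 0.598688742.
P = 39.8667 / 0.598688742 ≈ 66.59.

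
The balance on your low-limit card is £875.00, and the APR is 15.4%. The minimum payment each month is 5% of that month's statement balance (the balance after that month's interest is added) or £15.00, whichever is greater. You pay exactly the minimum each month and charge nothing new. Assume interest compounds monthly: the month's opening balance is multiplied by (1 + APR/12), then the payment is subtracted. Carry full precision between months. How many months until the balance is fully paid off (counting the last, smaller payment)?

Monthly rate r = 15.4%/12 = 1.28333% = 0.0128333.
While 5% of the post-interest balance exceeds £15.00, each month B ← (B·(1+r))·(1 − 0.05), i.e. B shrinks by the factor (1+r)·0.95 = 0.96219.
This holds for months 1–29. Entering month 30 the balance is £286.15; 5% of the post-interest balance is now below £15.00, so the flat £15.00 minimum applies from here.
From month 30 a fixed £15.00 at rate r clears £286.15 in 23 more payments. Total: 29 + 23 = 52 months.

52 months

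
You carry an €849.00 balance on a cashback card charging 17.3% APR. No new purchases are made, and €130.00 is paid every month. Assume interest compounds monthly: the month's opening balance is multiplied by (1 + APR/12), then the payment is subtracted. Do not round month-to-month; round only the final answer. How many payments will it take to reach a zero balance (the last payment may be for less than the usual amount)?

7 months

Monthly rate r = 17.3%/12 = 1.44167% = 0.0144167.
Recurrence: B ← B·(1+r) − €130.00.
Month 1: interest €12.24; balance after payment €731.24.
Month 2: interest €10.54; balance after payment €611.78.
Closed form: n = −ln(1 − rB₀/P)/ln(1+r) = −ln(0.90585)/ln(1.01442) ≈ 6.908, so the balance reaches zero during payment 7.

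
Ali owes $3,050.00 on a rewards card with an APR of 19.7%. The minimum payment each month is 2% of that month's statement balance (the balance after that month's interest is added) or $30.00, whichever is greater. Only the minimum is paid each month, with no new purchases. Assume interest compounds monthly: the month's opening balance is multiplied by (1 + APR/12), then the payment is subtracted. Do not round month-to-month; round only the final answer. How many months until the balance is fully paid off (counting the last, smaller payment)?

Monthly rate r = 19.7%/12 = 1.64167% = 0.0164167.
While 2% of the post-interest balance exceeds $30.00, each month B ← (B·(1+r))·(1 − 0.02), i.e. B shrinks by the factor (1+r)·0.98 = 0.99609.
This holds for months 1–186. Entering month 187 the balance is $1,471.30; 2% of the post-interest balance is now below $30.00, so the flat $30.00 minimum applies from here.
From month 187 a fixed $30.00 at rate r clears $1,471.30 in 101 more payments. Total: 186 + 101 = 287 months.

287 months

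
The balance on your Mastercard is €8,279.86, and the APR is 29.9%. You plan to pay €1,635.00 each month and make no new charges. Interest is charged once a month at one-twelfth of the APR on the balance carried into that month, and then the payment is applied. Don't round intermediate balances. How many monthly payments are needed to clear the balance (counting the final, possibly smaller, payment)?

6 months

Monthly rate r = 29.9%/12 = 2.49167% = 0.0249167.
Recurrence: B ← B·(1+r) − €1,635.00.
Month 1: interest €206.31; balance after payment €6,851.17.
Month 2: interest €170.71; balance after payment €5,386.87.
Month 3: interest €134.22; balance after payment €3,886.10.
Month 4: interest €96.83; balance after payment €2,347.93.
Month 5: interest €58.50; balance after payment €771.43.
Month 6: interest €19.22; balance after payment €0.00.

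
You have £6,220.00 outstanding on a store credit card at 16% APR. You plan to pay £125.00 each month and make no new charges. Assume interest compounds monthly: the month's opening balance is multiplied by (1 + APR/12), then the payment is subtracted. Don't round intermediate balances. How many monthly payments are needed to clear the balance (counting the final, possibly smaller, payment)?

83 payments

Monthly rate r = 16%/12 = 1.33333% = 0.0133333.
Recurrence: B ← B·(1+r) − £125.00.
Month 1: interest £82.93; balance after payment £6,177.93.
Month 2: interest £82.37; balance after payment £6,135.31.
Closed form: n = −ln(1 − rB₀/P)/ln(1+r) = −ln(0.33653)/ln(1.01333) ≈ 82.223, so the balance reaches zero during payment 83.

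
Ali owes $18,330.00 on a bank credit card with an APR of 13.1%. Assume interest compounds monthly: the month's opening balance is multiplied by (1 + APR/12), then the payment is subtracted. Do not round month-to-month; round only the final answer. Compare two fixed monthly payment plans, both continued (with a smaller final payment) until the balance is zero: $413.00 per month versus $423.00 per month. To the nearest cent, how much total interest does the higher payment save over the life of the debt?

$245.94

Monthly rate r = 13.1%/12 = 1.09167% = 0.0109167.
At $413.00/mo: n = ⌈−ln(1 − rB₀/P)/ln(1+r)⌉ = 62 payments (last $12.57); total interest = total paid − $18,330.00 = $6,875.57.
At $423.00/mo: 60 payments (last $2.63); total interest $6,629.63.
Interest saved = $6,875.57 − $6,629.63 = $245.94.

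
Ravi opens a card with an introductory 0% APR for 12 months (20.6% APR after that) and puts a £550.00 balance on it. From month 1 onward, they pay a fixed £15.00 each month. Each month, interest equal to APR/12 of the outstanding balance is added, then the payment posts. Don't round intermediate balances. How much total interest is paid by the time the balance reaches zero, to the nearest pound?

Promo months 1–12 at r₀ = 0%/12 = 0; months 13+ at r₁ = 20.6%/12 = 0.0171667.
After month 12 (no interest yet): B = £550.00 − 12·£15.00 = £370.00.
Then at r₁ with £15.00/mo: n₂ = −ln(1 − r₁·B/P)/ln(1+r₁) ≈ 32.35 → 33 more payments.
Total paid = 44·£15.00 + £5.33 = £665.33; interest = £665.33 − £550.00 = £115.33.

£115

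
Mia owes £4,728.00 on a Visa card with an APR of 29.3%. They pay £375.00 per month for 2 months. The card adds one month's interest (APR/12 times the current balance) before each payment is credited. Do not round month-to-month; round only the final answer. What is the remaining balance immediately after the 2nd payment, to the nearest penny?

£4,202.55

Monthly rate r = 29.3%/12 = 2.44167% = 0.0244167.
Each month: B ← B·(1+r) − £375.00.
Month 1: interest £115.44; balance after payment £4,468.44.
Month 2: interest £109.10; balance after payment £4,202.55.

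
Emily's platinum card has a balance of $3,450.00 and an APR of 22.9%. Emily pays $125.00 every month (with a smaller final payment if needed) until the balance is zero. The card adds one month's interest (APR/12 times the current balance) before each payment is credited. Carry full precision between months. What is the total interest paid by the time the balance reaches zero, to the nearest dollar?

$1,497

Monthly rate r = 22.9%/12 = 1.90833% = 0.0190833.
Payoff takes n = ⌈−ln(1 − rB₀/P)/ln(1+r)⌉ = ⌈39.571⌉ = 40 payments; the last is $71.63.
Total paid = 39·$125.00 + $71.63 = $4,946.63.
Total interest = total paid − principal = $4,946.63 − $3,450.00 = $1,496.63.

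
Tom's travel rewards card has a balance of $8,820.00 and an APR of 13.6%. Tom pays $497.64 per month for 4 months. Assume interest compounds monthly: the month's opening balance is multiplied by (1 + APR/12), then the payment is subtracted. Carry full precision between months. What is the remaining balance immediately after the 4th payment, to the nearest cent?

Monthly rate r = 13.6%/12 = 1.13333% = 0.0113333.
Each month: B ← B·(1+r) − $497.64.
Month 1: interest $99.96; balance after payment $8,422.32.
Month 2: interest $95.45; balance after payment $8,020.13.
Month 3: interest $90.89; balance after payment $7,613.39.
Month 4: interest $86.29; balance after payment $7,202.03.

$7,202.03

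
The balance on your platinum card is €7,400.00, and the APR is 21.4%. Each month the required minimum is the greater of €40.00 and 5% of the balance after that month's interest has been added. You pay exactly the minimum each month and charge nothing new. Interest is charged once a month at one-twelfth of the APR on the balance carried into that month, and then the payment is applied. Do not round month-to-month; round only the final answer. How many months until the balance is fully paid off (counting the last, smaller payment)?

92 months

Monthly rate r = 21.4%/12 = 1.78333% = 0.0178333.
While 5% of the post-interest balance exceeds €40.00, each month B ← (B·(1+r))·(1 − 0.05), i.e. B shrinks by the factor (1+r)·0.95 = 0.96694.
This holds for months 1–67. Entering month 68 the balance is €778.13; 5% of the post-interest balance is now below €40.00, so the flat €40.00 minimum applies from here.
From month 68 a fixed €40.00 at rate r clears €778.13 in 25 more payments. Total: 67 + 25 = 92 months.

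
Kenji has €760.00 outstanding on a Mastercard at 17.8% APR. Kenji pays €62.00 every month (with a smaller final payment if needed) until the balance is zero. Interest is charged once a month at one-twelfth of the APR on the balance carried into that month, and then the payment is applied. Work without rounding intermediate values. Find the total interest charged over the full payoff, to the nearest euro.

Monthly rate r = 17.8%/12 = 1.48333% = 0.0148333.
Payoff takes n = ⌈−ln(1 − rB₀/P)/ln(1+r)⌉ = ⌈13.629⌉ = 14 payments; the last is €39.12.
Total paid = 13·€62.00 + €39.12 = €845.12.
Total interest = total paid − principal = €845.12 − €760.00 = €85.12.

€85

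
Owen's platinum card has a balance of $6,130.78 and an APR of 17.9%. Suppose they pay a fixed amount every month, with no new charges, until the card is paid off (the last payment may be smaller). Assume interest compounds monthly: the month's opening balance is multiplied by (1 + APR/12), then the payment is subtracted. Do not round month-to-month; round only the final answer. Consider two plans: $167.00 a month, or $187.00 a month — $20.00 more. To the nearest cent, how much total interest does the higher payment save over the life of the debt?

$466.11

Monthly rate r = 17.9%/12 = 1.49167% = 0.0149167.
At $167.00/mo: n = ⌈−ln(1 − rB₀/P)/ln(1+r)⌉ = 54 payments (last $95.78); total interest = total paid − $6,130.78 = $2,816.00.
At $187.00/mo: 46 payments (last $65.67); total interest $2,349.89.
Interest saved = $2,816.00 − $2,349.89 = $466.11.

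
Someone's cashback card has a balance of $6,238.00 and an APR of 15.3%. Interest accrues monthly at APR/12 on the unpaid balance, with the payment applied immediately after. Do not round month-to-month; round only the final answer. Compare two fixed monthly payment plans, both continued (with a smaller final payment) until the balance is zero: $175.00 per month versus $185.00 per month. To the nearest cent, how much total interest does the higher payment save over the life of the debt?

$164.76

Monthly rate r = 15.3%/12 = 1.275% = 0.01275.
At $175.00/mo: n = ⌈−ln(1 − rB₀/P)/ln(1+r)⌉ = 48 payments (last $146.00); total interest = total paid − $6,238.00 = $2,133.00.
At $185.00/mo: 45 payments (last $66.24); total interest $1,968.24.
Interest saved = $2,133.00 − $1,968.24 = $164.76.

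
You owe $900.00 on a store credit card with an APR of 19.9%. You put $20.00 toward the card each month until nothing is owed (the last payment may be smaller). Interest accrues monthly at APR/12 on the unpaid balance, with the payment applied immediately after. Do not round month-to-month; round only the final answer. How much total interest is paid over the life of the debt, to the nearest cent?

Monthly rate r = 19.9%/12 = 1.65833% = 0.0165833.
Payoff takes n = ⌈−ln(1 − rB₀/P)/ln(1+r)⌉ = ⌈83.382⌉ = 84 payments; the last is $7.67.
Total paid = 83·$20.00 + $7.67 = $1,667.67.
Total interest = total paid − principal = $1,667.67 − $900.00 = $767.67.

$767.67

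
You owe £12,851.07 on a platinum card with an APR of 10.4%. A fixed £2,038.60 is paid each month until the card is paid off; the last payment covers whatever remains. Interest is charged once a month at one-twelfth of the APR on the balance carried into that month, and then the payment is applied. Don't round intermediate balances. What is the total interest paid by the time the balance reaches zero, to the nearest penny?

Monthly rate r = 10.4%/12 = 0.866667% = 0.00866667.
Payoff takes n = ⌈−ln(1 − rB₀/P)/ln(1+r)⌉ = ⌈6.511⌉ = 7 payments; the last is £1,043.24.
Total paid = 6·£2,038.60 + £1,043.24 = £13,274.84.
Total interest = total paid − principal = £13,274.84 − £12,851.07 = £423.77.

£423.77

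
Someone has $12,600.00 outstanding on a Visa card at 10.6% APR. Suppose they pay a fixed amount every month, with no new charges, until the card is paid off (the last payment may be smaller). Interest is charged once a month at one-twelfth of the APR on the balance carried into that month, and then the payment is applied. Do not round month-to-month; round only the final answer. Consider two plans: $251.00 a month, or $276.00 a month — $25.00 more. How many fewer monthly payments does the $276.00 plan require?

Monthly rate r = 10.6%/12 = 0.883333% = 0.00883333.
At $251.00/mo: n = ⌈−ln(1 − rB₀/P)/ln(1+r)⌉ = 67 payments (last $157.67); total interest = total paid − $12,600.00 = $4,123.67.
At $276.00/mo: 59 payments (last $194.56); total interest $3,602.56.
Payments saved = 67 − 59 = 8.

8 fewer payments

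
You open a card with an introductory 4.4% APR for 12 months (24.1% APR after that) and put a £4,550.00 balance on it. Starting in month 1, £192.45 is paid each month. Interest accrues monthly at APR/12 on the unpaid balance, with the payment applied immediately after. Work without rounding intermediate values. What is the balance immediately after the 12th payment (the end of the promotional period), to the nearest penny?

Promo months 1–12 at r₀ = 4.4%/12 = 0.00366667; months 13+ at r₁ = 24.1%/12 = 0.0200833.
After month 12: iterate B ← B·(1+r₀) − £192.45 for 12 months → £2,397.74.

£2,397.74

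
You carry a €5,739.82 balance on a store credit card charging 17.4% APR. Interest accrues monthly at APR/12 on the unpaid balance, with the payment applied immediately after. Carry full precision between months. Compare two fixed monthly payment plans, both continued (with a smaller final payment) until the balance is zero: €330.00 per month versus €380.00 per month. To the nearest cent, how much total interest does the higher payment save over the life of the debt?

€136.71

Monthly rate r = 17.4%/12 = 1.45% = 0.0145.
At €330.00/mo: n = ⌈−ln(1 − rB₀/P)/ln(1+r)⌉ = 21 payments (last €62.43); total interest = total paid − €5,739.82 = €922.61.
At €380.00/mo: 18 payments (last €65.72); total interest €785.90.
Interest saved = €922.61 − €785.90 = €136.71.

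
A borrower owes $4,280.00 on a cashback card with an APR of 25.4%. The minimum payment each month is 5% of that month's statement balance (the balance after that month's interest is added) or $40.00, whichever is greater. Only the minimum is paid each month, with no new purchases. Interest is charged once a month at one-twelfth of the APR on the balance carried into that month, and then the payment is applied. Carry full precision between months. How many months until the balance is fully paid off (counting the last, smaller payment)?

82 months

Monthly rate r = 25.4%/12 = 2.11667% = 0.0211667.
While 5% of the post-interest balance exceeds $40.00, each month B ← (B·(1+r))·(1 − 0.05), i.e. B shrinks by the factor (1+r)·0.95 = 0.97011.
This holds for months 1–56. Entering month 57 the balance is $782.31; 5% of the post-interest balance is now below $40.00, so the flat $40.00 minimum applies from here.
From month 57 a fixed $40.00 at rate r clears $782.31 in 26 more payments. Total: 56 + 26 = 82 months.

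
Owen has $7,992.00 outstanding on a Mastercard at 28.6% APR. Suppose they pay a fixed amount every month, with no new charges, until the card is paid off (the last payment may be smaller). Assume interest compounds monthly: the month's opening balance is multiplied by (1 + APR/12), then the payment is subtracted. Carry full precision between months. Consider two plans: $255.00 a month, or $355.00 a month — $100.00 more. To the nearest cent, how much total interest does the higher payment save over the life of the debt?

$3,286.30

Monthly rate r = 28.6%/12 = 2.38333% = 0.0238333.
At $255.00/mo: n = ⌈−ln(1 − rB₀/P)/ln(1+r)⌉ = 59 payments (last $88.47); total interest = total paid − $7,992.00 = $6,886.47.
At $355.00/mo: 33 payments (last $232.17); total interest $3,600.17.
Interest saved = $6,886.47 − $3,600.17 = $3,286.30.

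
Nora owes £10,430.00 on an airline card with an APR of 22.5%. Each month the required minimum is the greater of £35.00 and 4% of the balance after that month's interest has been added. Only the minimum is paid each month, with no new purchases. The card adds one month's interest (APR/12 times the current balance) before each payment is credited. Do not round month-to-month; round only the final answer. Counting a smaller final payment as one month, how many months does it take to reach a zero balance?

Monthly rate r = 22.5%/12 = 1.875% = 0.01875.
While 4% of the post-interest balance exceeds £35.00, each month B ← (B·(1+r))·(1 − 0.04), i.e. B shrinks by the factor (1+r)·0.96 = 0.978.
This holds for months 1–113. Entering month 114 the balance is £844.45; 4% of the post-interest balance is now below £35.00, so the flat £35.00 minimum applies from here.
From month 114 a fixed £35.00 at rate r clears £844.45 in 33 more payments. Total: 113 + 33 = 146 months.

146 months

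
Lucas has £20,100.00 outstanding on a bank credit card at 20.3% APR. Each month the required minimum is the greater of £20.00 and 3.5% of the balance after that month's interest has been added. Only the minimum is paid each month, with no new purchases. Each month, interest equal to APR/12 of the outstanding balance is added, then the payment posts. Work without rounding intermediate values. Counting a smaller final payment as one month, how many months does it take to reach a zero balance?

229 months

Monthly rate r = 20.3%/12 = 1.69167% = 0.0169167.
While 3.5% of the post-interest balance exceeds £20.00, each month B ← (B·(1+r))·(1 − 0.035), i.e. B shrinks by the factor (1+r)·0.965 = 0.98132.
This holds for months 1–190. Entering month 191 the balance is £559.25; 3.5% of the post-interest balance is now below £20.00, so the flat £20.00 minimum applies from here.
From month 191 a fixed £20.00 at rate r clears £559.25 in 39 more payments. Total: 190 + 39 = 229 months.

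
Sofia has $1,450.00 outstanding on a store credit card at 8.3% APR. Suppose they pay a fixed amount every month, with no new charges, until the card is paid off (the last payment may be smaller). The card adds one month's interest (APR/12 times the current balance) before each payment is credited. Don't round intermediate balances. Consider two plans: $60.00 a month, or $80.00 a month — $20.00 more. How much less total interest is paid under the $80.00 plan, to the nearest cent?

Monthly rate r = 8.3%/12 = 0.691667% = 0.00691667.
At $60.00/mo: n = ⌈−ln(1 − rB₀/P)/ln(1+r)⌉ = 27 payments (last $32.18); total interest = total paid − $1,450.00 = $142.18.
At $80.00/mo: 20 payments (last $34.70); total interest $104.70.
Interest saved = $142.18 − $104.70 = $37.48.

$37.48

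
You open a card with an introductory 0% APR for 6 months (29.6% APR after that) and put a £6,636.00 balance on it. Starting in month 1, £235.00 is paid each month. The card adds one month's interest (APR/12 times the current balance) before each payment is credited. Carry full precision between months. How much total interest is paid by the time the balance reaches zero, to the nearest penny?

Promo months 1–6 at r₀ = 0%/12 = 0; months 7+ at r₁ = 29.6%/12 = 0.0246667.
After month 6 (no interest yet): B = £6,636.00 − 6·£235.00 = £5,226.00.
Then at r₁ with £235.00/mo: n₂ = −ln(1 − r₁·B/P)/ln(1+r₁) ≈ 32.64 → 33 more payments.
Total paid = 38·£235.00 + £150.37 = £9,080.37; interest = £9,080.37 − £6,636.00 = £2,444.37.

£2,444.37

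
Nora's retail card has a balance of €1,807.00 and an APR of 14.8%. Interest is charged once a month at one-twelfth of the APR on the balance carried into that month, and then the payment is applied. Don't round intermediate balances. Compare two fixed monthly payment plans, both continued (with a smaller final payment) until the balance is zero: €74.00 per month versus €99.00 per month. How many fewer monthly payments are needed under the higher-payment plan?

Monthly rate r = 14.8%/12 = 1.23333% = 0.0123333.
At €74.00/mo: n = ⌈−ln(1 − rB₀/P)/ln(1+r)⌉ = 30 payments (last €17.37); total interest = total paid − €1,807.00 = €356.37.
At €99.00/mo: 21 payments (last €79.91); total interest €252.91.
Payments saved = 30 − 21 = 9.

9 fewer payments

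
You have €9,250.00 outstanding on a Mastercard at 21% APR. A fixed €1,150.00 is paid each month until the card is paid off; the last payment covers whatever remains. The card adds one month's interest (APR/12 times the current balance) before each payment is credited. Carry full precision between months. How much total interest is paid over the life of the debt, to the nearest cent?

€808.26

Monthly rate r = 21%/12 = 1.75% = 0.0175.
Payoff takes n = ⌈−ln(1 − rB₀/P)/ln(1+r)⌉ = ⌈8.745⌉ = 9 payments; the last is €858.26.
Total paid = 8·€1,150.00 + €858.26 = €10,058.26.
Total interest = total paid − principal = €10,058.26 − €9,250.00 = €808.26.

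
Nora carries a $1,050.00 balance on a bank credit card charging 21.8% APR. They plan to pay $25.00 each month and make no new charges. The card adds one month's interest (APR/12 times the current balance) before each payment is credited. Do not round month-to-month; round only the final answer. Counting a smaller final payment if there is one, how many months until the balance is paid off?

Monthly rate r = 21.8%/12 = 1.81667% = 0.0181667.
Recurrence: B ← B·(1+r) − $25.00.
Month 1: interest $19.08; balance after payment $1,044.08.
Month 2: interest $18.97; balance after payment $1,038.04.
Closed form: n = −ln(1 − rB₀/P)/ln(1+r) = −ln(0.237)/ln(1.01817) ≈ 79.967, so the balance reaches zero during payment 80.

80 months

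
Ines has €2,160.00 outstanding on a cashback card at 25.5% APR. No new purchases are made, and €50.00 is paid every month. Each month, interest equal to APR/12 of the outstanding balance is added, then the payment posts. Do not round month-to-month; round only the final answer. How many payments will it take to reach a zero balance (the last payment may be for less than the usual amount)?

119 months

Monthly rate r = 25.5%/12 = 2.125% = 0.02125.
Recurrence: B ← B·(1+r) − €50.00.
Month 1: interest €45.90; balance after payment €2,155.90.
Month 2: interest €45.81; balance after payment €2,151.71.
Closed form: n = −ln(1 − rB₀/P)/ln(1+r) = −ln(0.082)/ln(1.02125) ≈ 118.942, so the balance reaches zero during payment 119.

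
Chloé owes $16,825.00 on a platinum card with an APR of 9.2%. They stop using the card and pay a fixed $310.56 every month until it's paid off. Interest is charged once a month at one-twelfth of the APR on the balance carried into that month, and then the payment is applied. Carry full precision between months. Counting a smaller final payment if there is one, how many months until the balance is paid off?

Monthly rate r = 9.2%/12 = 0.766667% = 0.00766667.
Recurrence: B ← B·(1+r) − $310.56.
Month 1: interest $128.99; balance after payment $16,643.43.
Month 2: interest $127.60; balance after payment $16,460.47.
Closed form: n = −ln(1 − rB₀/P)/ln(1+r) = −ln(0.58465)/ln(1.00767) ≈ 70.278, so the balance reaches zero during payment 71.

71 months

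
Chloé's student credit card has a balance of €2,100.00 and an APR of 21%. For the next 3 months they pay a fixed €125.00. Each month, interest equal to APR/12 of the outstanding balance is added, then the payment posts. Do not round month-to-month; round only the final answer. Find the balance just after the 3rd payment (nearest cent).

€1,830.59

Monthly rate r = 21%/12 = 1.75% = 0.0175.
Each month: B ← B·(1+r) − €125.00.
Month 1: interest €36.75; balance after payment €2,011.75.
Month 2: interest €35.21; balance after payment €1,921.96.
Month 3: interest €33.63; balance after payment €1,830.59.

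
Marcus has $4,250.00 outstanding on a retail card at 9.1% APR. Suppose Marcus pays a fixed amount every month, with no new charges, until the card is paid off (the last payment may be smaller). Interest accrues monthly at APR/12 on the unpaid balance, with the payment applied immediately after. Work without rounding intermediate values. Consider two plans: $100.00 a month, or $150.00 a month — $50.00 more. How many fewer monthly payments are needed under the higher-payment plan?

Monthly rate r = 9.1%/12 = 0.758333% = 0.00758333.
At $100.00/mo: n = ⌈−ln(1 − rB₀/P)/ln(1+r)⌉ = 52 payments (last $49.70); total interest = total paid − $4,250.00 = $899.70.
At $150.00/mo: 33 payments (last $2.86); total interest $552.86.
Payments saved = 52 − 33 = 19.

19 fewer payments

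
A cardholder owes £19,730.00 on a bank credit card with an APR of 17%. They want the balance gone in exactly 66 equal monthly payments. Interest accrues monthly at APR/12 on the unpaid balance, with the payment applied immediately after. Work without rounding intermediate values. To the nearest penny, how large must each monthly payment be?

Monthly rate r = 17%/12 = 1.41667% = 0.0141667.
Level-payment amortization: P = B₀·r / (1 − (1+r)^(−n)) = 19730.00·0.0141667 / (1 − 1.01417^(−66)).
Denominator 1 − (1+r)^(−66) = 0.604829901.
P = 279.508 / 0.604829901 ≈ 462.13.

£462.13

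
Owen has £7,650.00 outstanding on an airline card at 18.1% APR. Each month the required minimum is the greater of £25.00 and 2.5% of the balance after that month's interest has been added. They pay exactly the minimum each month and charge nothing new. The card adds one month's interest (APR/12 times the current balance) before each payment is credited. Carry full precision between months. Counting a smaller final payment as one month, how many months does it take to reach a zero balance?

259 months

Monthly rate r = 18.1%/12 = 1.50833% = 0.0150833.
While 2.5% of the post-interest balance exceeds £25.00, each month B ← (B·(1+r))·(1 − 0.025), i.e. B shrinks by the factor (1+r)·0.975 = 0.98971.
This holds for months 1–199. Entering month 200 the balance is £975.93; 2.5% of the post-interest balance is now below £25.00, so the flat £25.00 minimum applies from here.
From month 200 a fixed £25.00 at rate r clears £975.93 in 60 more payments. Total: 199 + 60 = 259 months.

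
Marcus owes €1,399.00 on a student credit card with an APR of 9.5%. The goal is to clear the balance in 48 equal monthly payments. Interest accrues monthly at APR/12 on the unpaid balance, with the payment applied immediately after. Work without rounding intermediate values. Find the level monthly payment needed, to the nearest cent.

Monthly rate r = 9.5%/12 = 0.791667% = 0.00791667.
Level-payment amortization: P = B₀·r / (1 − (1+r)^(−n)) = 1399.00·0.00791667 / (1 − 1.00792^(−48)).
Denominator 1 − (1+r)^(−48) = 0.31511458.
P = 11.0754 / 0.31511458 ≈ 35.15.

€35.15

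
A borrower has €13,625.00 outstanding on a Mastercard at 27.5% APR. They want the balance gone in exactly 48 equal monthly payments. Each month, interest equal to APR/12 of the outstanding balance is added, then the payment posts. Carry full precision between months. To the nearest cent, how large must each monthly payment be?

Monthly rate r = 27.5%/12 = 2.29167% = 0.0229167.
Level-payment amortization: P = B₀·r / (1 − (1+r)^(−n)) = 13625.00·0.0229167 / (1 − 1.02292^(−48)).
Denominator 1 − (1+r)^(−48) = 0.662970612.
P = 312.24 / 0.662970612 ≈ 470.97.

€470.97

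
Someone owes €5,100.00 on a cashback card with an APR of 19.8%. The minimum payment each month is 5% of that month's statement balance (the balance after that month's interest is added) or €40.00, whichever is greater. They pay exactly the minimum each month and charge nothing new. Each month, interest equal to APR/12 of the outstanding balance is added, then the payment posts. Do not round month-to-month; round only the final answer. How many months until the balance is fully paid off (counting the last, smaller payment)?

78 months

Monthly rate r = 19.8%/12 = 1.65% = 0.0165.
While 5% of the post-interest balance exceeds €40.00, each month B ← (B·(1+r))·(1 − 0.05), i.e. B shrinks by the factor (1+r)·0.95 = 0.96567.
This holds for months 1–54. Entering month 55 the balance is €773.47; 5% of the post-interest balance is now below €40.00, so the flat €40.00 minimum applies from here.
From month 55 a fixed €40.00 at rate r clears €773.47 in 24 more payments. Total: 54 + 24 = 78 months.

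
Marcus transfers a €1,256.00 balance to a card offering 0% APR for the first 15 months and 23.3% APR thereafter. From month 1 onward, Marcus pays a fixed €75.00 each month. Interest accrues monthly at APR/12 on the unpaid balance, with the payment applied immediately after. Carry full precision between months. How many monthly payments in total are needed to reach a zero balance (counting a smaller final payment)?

Promo months 1–15 at r₀ = 0%/12 = 0; months 16+ at r₁ = 23.3%/12 = 0.0194167.
After month 15 (no interest yet): B = €1,256.00 − 15·€75.00 = €131.00.
Then at r₁ with €75.00/mo: n₂ = −ln(1 − r₁·B/P)/ln(1+r₁) ≈ 1.79 → 2 more payments.

17 payments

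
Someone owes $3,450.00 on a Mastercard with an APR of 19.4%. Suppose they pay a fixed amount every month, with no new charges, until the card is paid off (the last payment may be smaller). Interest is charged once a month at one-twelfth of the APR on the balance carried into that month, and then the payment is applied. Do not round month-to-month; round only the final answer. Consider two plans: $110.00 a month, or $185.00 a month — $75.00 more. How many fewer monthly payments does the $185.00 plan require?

22 fewer payments

Monthly rate r = 19.4%/12 = 1.61667% = 0.0161667.
At $110.00/mo: n = ⌈−ln(1 − rB₀/P)/ln(1+r)⌉ = 45 payments (last $11.70); total interest = total paid − $3,450.00 = $1,401.70.
At $185.00/mo: 23 payments (last $69.31); total interest $689.31.
Payments saved = 45 − 23 = 22.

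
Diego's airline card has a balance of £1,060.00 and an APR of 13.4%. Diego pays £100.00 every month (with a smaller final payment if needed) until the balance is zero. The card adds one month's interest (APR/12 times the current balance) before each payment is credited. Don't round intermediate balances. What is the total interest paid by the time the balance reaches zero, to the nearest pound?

£75

Monthly rate r = 13.4%/12 = 1.11667% = 0.0111667.
Payoff takes n = ⌈−ln(1 − rB₀/P)/ln(1+r)⌉ = ⌈11.345⌉ = 12 payments; the last is £34.58.
Total paid = 11·£100.00 + £34.58 = £1,134.58.
Total interest = total paid − principal = £1,134.58 − £1,060.00 = £74.58.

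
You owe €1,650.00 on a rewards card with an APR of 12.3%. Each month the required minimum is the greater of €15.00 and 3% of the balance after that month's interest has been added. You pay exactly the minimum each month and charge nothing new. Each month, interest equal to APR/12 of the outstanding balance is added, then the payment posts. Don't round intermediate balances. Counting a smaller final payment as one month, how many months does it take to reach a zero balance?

Monthly rate r = 12.3%/12 = 1.025% = 0.01025.
While 3% of the post-interest balance exceeds €15.00, each month B ← (B·(1+r))·(1 − 0.03), i.e. B shrinks by the factor (1+r)·0.97 = 0.97994.
This holds for months 1–60. Entering month 61 the balance is €489.24; 3% of the post-interest balance is now below €15.00, so the flat €15.00 minimum applies from here.
From month 61 a fixed €15.00 at rate r clears €489.24 in 40 more payments. Total: 60 + 40 = 100 months.

100 months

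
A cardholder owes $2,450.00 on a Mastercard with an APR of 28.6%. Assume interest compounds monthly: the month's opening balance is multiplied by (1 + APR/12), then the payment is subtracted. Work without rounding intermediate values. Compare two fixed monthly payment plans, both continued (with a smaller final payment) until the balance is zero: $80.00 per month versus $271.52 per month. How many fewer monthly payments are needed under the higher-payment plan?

45 fewer payments

Monthly rate r = 28.6%/12 = 2.38333% = 0.0238333.
At $80.00/mo: n = ⌈−ln(1 − rB₀/P)/ln(1+r)⌉ = 56 payments (last $46.05); total interest = total paid − $2,450.00 = $1,996.05.
At $271.52/mo: 11 payments (last $76.77); total interest $341.97.
Payments saved = 56 − 11 = 45.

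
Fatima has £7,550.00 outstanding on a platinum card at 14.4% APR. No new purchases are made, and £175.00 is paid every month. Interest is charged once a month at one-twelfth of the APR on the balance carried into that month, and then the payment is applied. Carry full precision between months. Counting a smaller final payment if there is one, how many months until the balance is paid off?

62 months

Monthly rate r = 14.4%/12 = 1.2% = 0.012.
Recurrence: B ← B·(1+r) − £175.00.
Month 1: interest £90.60; balance after payment £7,465.60.
Month 2: interest £89.59; balance after payment £7,380.19.
Closed form: n = −ln(1 − rB₀/P)/ln(1+r) = −ln(0.48229)/ln(1.012) ≈ 61.132, so the balance reaches zero during payment 62.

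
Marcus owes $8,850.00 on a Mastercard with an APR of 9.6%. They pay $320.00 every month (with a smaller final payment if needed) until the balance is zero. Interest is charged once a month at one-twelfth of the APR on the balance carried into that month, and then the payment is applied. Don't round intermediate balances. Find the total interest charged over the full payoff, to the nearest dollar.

$1,193

Monthly rate r = 9.6%/12 = 0.8% = 0.008.
Payoff takes n = ⌈−ln(1 − rB₀/P)/ln(1+r)⌉ = ⌈31.383⌉ = 32 payments; the last is $122.87.
Total paid = 31·$320.00 + $122.87 = $10,042.87.
Total interest = total paid − principal = $10,042.87 − $8,850.00 = $1,192.87.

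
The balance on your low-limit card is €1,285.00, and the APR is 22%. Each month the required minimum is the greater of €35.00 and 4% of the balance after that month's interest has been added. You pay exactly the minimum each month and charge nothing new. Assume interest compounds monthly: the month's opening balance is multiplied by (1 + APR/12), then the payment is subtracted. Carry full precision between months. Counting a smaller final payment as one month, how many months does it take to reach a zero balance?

Monthly rate r = 22%/12 = 1.83333% = 0.0183333.
While 4% of the post-interest balance exceeds €35.00, each month B ← (B·(1+r))·(1 − 0.04), i.e. B shrinks by the factor (1+r)·0.96 = 0.9776.
This holds for months 1–18. Entering month 19 the balance is €854.68; 4% of the post-interest balance is now below €35.00, so the flat €35.00 minimum applies from here.
From month 19 a fixed €35.00 at rate r clears €854.68 in 33 more payments. Total: 18 + 33 = 51 months.

51 months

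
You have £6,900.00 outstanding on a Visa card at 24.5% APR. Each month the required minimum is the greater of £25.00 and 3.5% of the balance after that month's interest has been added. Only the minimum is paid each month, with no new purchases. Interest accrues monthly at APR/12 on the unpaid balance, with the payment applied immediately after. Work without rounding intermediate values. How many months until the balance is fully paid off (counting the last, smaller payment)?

Monthly rate r = 24.5%/12 = 2.04167% = 0.0204167.
While 3.5% of the post-interest balance exceeds £25.00, each month B ← (B·(1+r))·(1 − 0.035), i.e. B shrinks by the factor (1+r)·0.965 = 0.9847.
This holds for months 1–149. Entering month 150 the balance is £693.86; 3.5% of the post-interest balance is now below £25.00, so the flat £25.00 minimum applies from here.
From month 150 a fixed £25.00 at rate r clears £693.86 in 42 more payments. Total: 149 + 42 = 191 months.

191 months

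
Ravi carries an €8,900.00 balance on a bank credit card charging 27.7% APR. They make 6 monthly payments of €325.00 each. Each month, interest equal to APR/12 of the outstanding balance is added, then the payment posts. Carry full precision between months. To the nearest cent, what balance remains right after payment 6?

Monthly rate r = 27.7%/12 = 2.30833% = 0.0230833.
Each month: B ← B·(1+r) − €325.00.
Month 1: interest €205.44; balance after payment €8,780.44.
Month 2: interest €202.68; balance after payment €8,658.12.
Month 3: interest €199.86; balance after payment €8,532.98.
Month 4: interest €196.97; balance after payment €8,404.95.
Month 5: interest €194.01; balance after payment €8,273.97.
Month 6: interest €190.99; balance after payment €8,139.96.

€8,139.96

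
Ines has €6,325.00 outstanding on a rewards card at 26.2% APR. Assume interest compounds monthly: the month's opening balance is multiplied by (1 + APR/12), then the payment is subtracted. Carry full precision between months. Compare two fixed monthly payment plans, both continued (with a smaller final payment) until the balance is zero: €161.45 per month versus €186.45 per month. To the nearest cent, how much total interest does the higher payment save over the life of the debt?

€2,801.80

Monthly rate r = 26.2%/12 = 2.18333% = 0.0218333.
At €161.45/mo: n = ⌈−ln(1 − rB₀/P)/ln(1+r)⌉ = 90 payments (last €83.88); total interest = total paid − €6,325.00 = €8,127.93.
At €186.45/mo: 63 payments (last €91.23); total interest €5,326.13.
Interest saved = €8,127.93 − €5,326.13 = €2,801.80.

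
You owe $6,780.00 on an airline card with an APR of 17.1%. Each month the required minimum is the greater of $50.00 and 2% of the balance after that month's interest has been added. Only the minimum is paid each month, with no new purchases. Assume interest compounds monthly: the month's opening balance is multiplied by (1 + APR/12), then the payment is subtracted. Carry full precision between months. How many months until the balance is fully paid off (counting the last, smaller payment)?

253 months

Monthly rate r = 17.1%/12 = 1.425% = 0.01425.
While 2% of the post-interest balance exceeds $50.00, each month B ← (B·(1+r))·(1 − 0.02), i.e. B shrinks by the factor (1+r)·0.98 = 0.99397.
This holds for months 1–168. Entering month 169 the balance is $2,452.30; 2% of the post-interest balance is now below $50.00, so the flat $50.00 minimum applies from here.
From month 169 a fixed $50.00 at rate r clears $2,452.30 in 85 more payments. Total: 168 + 85 = 253 months.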